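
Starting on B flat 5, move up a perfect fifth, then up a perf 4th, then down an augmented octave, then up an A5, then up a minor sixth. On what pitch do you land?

D flat 7

Up a perfect fifth from Bb5: F6 (7 semitones up).
F6 up a perfect fourth → Bb6 (5 semitones).
An augmented octave down from Bb6 is Bbb5.
An augmented fifth up from Bbb5 is F6.
F6 up a minor sixth → Db7 (8 semitones).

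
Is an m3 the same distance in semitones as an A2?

Yes

A minor third = 3 semitones = an augmented second; enharmonically equal.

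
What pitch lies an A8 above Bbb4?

Bb5

The letter stays B (same as the start), shifted an octave up.
An augmented octave spans 13 semitones, so from Bbb4 the target pitch is Bb5.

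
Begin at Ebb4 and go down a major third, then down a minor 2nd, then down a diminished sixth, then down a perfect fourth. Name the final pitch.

Down a major third from Ebb4: Cbb4 (4 semitones down).
Down a minor second from Cbb4: Bbb3 (1 semitone down).
Bbb3 down a diminished sixth → D3 (7 semitones).
D3 down a perfect fourth → A2 (5 semitones).

A2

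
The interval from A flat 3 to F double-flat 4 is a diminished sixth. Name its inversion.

A3

Inverted interval numbers add to nine, so a sixth pairs with a third (6 + 3 = 9).
The quality also flips — diminished becomes augmented — giving an augmented third.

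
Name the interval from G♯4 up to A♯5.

major 9th

G to A spans two letter names (G-A), plus an octave — that makes it a ninth of some quality.
Counting semitones, G#4→A#5 is 14, which is the major ninth.
(Equivalently, a compound major second: a major second plus an octave.)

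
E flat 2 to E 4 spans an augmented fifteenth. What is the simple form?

Take out an octave (7 from the number): 15 − 7 = 8.
That makes an augmented fifteenth a compound augmented octave — an octave plus an augmented octave.

augmented 8th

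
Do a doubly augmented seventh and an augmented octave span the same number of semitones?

A doubly augmented seventh = 13 semitones = an augmented octave; enharmonically equal.

Yes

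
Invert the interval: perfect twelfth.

First reduce the compound perfect twelfth to its simple form, a perfect fifth.
Inverted interval numbers add to nine, so a fifth pairs with a fourth (5 + 4 = 9).
The quality also flips — perfect stays perfect — giving a perfect fourth.

perfect fourth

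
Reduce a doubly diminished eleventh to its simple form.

doubly diminished 4th

Each octave removed subtracts seven from the number: 11 − 7 = 4.
Quality carries through unchanged, so the simple form is a doubly diminished fourth.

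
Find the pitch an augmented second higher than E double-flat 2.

Counting two letter names up from E lands on F.
Moving 3 semitones up from Ebb2 (the size of an augmented second) reaches F2.

F 2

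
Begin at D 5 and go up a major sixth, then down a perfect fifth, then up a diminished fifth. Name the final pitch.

Up a major sixth from D5: B5 (9 semitones up).
Down a perfect fifth from B5: E5 (7 semitones down).
E5 up a diminished fifth → Bb5 (6 semitones).

B flat 5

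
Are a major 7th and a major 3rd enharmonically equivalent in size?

A major seventh is 11 semitones but a major third is 4 semitones — different sizes.

No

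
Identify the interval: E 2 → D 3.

minor 7th

E to D spans seven letter names (E-F-G-A-B-C-D) — that makes it a seventh of some quality.
E2 to D3 is 10 semitones, a half step short of the major seventh (11), so this is minor.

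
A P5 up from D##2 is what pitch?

Five letter names up from D: A.
A perfect fifth spans 7 semitones, so from D##2 the target pitch is A##2.

A##2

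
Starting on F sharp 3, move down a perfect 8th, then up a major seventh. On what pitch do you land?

Down a perfect octave from F#3: F#2 (12 semitones down).
F#2 up a major seventh → E#3 (11 semitones).

E sharp 3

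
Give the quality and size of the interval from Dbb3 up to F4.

augmented tenth

D to F spans three letter names (D-E-F), plus an octave, so the interval is some kind of tenth.
A major tenth would be 16 semitones; Dbb3 to F4 is 17, one semitone wider, so the interval is augmented.
(Equivalently, a compound augmented third: an augmented third plus an octave.)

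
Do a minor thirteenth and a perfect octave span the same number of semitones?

A minor thirteenth is 20 semitones but a perfect octave is 12 semitones — different sizes.

No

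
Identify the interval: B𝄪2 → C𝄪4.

minor ninth

B to C spans two letter names (B-C), plus an octave — that makes it a ninth of some quality.
B##2 to C##4 is 13 semitones, a half step short of the major ninth (14), so this is minor.
(Equivalently, a compound minor second: a minor second plus an octave.)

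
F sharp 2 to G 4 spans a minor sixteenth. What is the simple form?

Subtracting seven from the interval number removes an octave: 16 − 14 = 2.
So a minor sixteenth is 2 octaves plus a minor second. The quality is unchanged.

minor 2nd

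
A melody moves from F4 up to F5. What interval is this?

F to F is the same letter name, plus an octave, so the interval is some kind of octave.
The perfect octave spans 12 semitones, and F4 to F5 is exactly 12 semitones — so this is a perfect octave.

perfect 8th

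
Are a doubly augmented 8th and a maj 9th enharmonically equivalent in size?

Both span 14 semitones: a doubly augmented octave and a major ninth are the same chromatic distance.

Yes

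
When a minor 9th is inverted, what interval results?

M7

First reduce the compound minor ninth to its simple form, a minor second.
Inverted interval numbers add to nine, so a second pairs with a seventh (2 + 7 = 9).
The quality also flips — minor becomes major — giving a major seventh.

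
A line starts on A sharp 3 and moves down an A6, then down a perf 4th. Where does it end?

G 2

Down an augmented sixth from A#3: C3 (10 semitones down).
Down a perfect fourth from C3: G2 (5 semitones down).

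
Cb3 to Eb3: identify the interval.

major third

C to E spans three letter names (C-D-E): a third.
Cb3 to Eb3 is 4 semitones, matching the major third exactly, so the quality is major.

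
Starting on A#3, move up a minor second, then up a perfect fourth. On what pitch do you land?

A minor second up from A#3 is B3.
Up a perfect fourth from B3: E4 (5 semitones up).

E4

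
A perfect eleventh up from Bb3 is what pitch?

Counting four letter names plus an octave up from B lands on E.
Moving 17 semitones up from Bb3 (the size of a perfect eleventh) reaches Eb5.

Eb5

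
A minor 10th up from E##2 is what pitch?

G##3

Counting three letter names plus an octave up from E lands on G.
A minor tenth is 15 semitones; 15 semitones up from E##2 gives G##3.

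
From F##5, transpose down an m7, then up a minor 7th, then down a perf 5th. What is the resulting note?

F##5 down a minor seventh → G##4 (10 semitones).
A minor seventh up from G##4 is F##5.
Down a perfect fifth from F##5: B#4 (7 semitones down).

B#4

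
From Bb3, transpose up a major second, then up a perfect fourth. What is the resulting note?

A major second up from Bb3 is C4.
C4 up a perfect fourth → F4 (5 semitones).

F4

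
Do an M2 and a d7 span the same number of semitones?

No

A major second is 2 semitones but a diminished seventh is 9 semitones — different sizes.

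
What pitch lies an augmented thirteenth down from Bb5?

Six letters down from B (plus an octave) reaches D.
An augmented thirteenth is 22 semitones; 22 semitones down from Bb5 gives Dbb4.

Dbb4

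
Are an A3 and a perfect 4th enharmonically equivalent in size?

Both span 5 semitones: an augmented third and a perfect fourth are the same chromatic distance.

Yes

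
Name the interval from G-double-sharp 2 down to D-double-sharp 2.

perfect 4th

Descending from G##2 to D##2 is the same interval as ascending D##2 to G##2.
D to G spans four letter names (D-E-F-G): a fourth.
D##2 to G##2 is 5 semitones, matching the perfect fourth exactly, so the quality is perfect.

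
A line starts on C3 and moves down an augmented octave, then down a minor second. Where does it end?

Down an augmented octave from C3: Cb2 (13 semitones down).
A minor second down from Cb2 is Bb1.

Bb1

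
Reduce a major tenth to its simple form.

Subtracting seven from the interval number removes an octave: 10 − 7 = 3.
Quality carries through unchanged, so the simple form is a major third.

major third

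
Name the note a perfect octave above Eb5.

Eb6

For an octave the letter name doesn't change: still E, an octave up.
A perfect octave spans 12 semitones, so from Eb5 the target pitch is Eb6.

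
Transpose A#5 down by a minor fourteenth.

B#3

The fourteenth's letter: A down seven letter names plus an octave → B.
A minor fourteenth spans 22 semitones, so from A#5 the target pitch is B#3.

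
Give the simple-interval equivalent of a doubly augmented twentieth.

AA6

Subtracting seven from the interval number removes an octave: 20 − 14 = 6.
So a doubly augmented twentieth is 2 octaves plus a doubly augmented sixth. The quality is unchanged.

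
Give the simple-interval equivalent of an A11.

Subtracting seven from the interval number removes an octave: 11 − 7 = 4.
So an augmented eleventh is an octave plus an augmented fourth. The quality is unchanged.

augmented 4th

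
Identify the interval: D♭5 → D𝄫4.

augmented octave

Descending from Db5 to Dbb4 is the same interval as ascending Dbb4 to Db5.
D to D is the same letter name, plus an octave: an octave.
A perfect octave would be 12 semitones; Dbb4 to Db5 is 13, one semitone wider, so the interval is augmented.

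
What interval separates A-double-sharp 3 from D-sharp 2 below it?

augmented twelfth

Descending from A##3 to D#2 is the same interval as ascending D#2 to A##3.
D to A spans five letter names (D-E-F-G-A), plus an octave: a twelfth.
A perfect twelfth would be 19 semitones; D#2 to A##3 is 20, one semitone wider, so the interval is augmented.
(Equivalently, a compound augmented fifth: an augmented fifth plus an octave.)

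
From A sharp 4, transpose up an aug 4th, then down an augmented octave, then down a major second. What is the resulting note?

C sharp 4

A#4 up an augmented fourth → D##5 (6 semitones).
Down an augmented octave from D##5: D#4 (13 semitones down).
A major second down from D#4 is C#4.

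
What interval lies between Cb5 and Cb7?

perfect fifteenth

C to C is the same letter name, plus 2 octaves — that makes it a fifteenth of some quality.
The perfect fifteenth spans 24 semitones, and Cb5 to Cb7 is exactly 24 semitones — so this is a perfect fifteenth.
(Equivalently, a compound perfect octave: a perfect octave plus an octave.)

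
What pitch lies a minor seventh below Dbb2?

The seventh takes the letter from D down to E.
A minor seventh is 10 semitones; 10 semitones down from Dbb2 gives Ebb1.

Ebb1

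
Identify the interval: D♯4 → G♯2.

Descending from D#4 to G#2 is the same interval as ascending G#2 to D#4.
G to D spans five letter names (G-A-B-C-D), plus an octave: a twelfth.
G#2 to D#4 is 19 semitones, matching the perfect twelfth exactly, so the quality is perfect.
(Equivalently, a compound perfect fifth: a perfect fifth plus an octave.)

perfect 12th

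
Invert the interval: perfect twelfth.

perfect fourth

First reduce the compound perfect twelfth to its simple form, a perfect fifth.
Interval numbers invert to sum to nine: 5 + 4 = 9, so a fifth inverts to a fourth.
The quality also flips — perfect stays perfect — giving a perfect fourth.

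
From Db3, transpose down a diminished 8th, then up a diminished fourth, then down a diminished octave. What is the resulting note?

Db3 down a diminished octave → D2 (11 semitones).
D2 up a diminished fourth → Gb2 (4 semitones).
Down a diminished octave from Gb2: G1 (11 semitones down).

G1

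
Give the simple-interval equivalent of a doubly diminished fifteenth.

Each octave removed subtracts seven from the number: 15 − 7 = 8.
So a doubly diminished fifteenth is an octave plus a doubly diminished octave. The quality is unchanged.

doubly diminished 8th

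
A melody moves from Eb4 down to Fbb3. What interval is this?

Descending from Eb4 to Fbb3 is the same interval as ascending Fbb3 to Eb4.
F to E spans seven letter names (F-G-A-B-C-D-E): a seventh.
A major seventh would be 11 semitones; Fbb3 to Eb4 is 12, one semitone wider, so the interval is augmented.

A7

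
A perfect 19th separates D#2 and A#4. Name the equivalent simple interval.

Each octave removed subtracts seven from the number: 19 − 14 = 5.
Quality carries through unchanged, so the simple form is a perfect fifth.

P5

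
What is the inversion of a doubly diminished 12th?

First reduce the compound doubly diminished twelfth to its simple form, a doubly diminished fifth.
Inverted interval numbers add to nine, so a fifth pairs with a fourth (5 + 4 = 9).
Quality inverts too: doubly diminished becomes doubly augmented. That makes the inversion a doubly augmented fourth.

AA4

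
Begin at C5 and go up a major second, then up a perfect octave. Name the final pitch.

Up a major second from C5: D5 (2 semitones up).
Up a perfect octave from D5: D6 (12 semitones up).

D6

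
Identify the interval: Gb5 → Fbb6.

diminished seventh

G to F spans seven letter names (G-A-B-C-D-E-F): a seventh.
The major seventh is 11 semitones; here we have 9, two semitones narrower: diminished.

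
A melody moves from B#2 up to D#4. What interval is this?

minor tenth

B to D spans three letter names (B-C-D), plus an octave, so the interval is some kind of tenth.
At 15 semitones, B#2→D#4 falls one short of a major tenth: minor.
(Equivalently, a compound minor third: a minor third plus an octave.)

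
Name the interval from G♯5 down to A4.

major 7th

Descending from G#5 to A4 is the same interval as ascending A4 to G#5.
A to G spans seven letter names (A-B-C-D-E-F-G) — that makes it a seventh of some quality.
Counting semitones, A4→G#5 is 11, which is the major seventh.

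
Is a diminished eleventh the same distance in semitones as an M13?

No

16 semitones (diminished eleventh) vs 21 semitones (major thirteenth): not equal.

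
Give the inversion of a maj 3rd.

Interval numbers invert to sum to nine: 3 + 6 = 9, so a third inverts to a sixth.
And major becomes minor under inversion, so we get a minor sixth.

minor 6th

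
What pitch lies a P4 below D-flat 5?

The fourth takes the letter from D down to A.
A perfect fourth spans 5 semitones, so from Db5 the target pitch is Ab4.

A-flat 4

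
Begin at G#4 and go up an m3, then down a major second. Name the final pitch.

Up a minor third from G#4: B4 (3 semitones up).
A major second down from B4 is A4.

A4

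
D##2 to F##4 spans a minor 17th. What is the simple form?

Each octave removed subtracts seven from the number: 17 − 14 = 3.
So a minor seventeenth is 2 octaves plus a minor third. The quality is unchanged.

minor third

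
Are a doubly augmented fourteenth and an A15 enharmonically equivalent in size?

Both span 25 semitones: a doubly augmented fourteenth and an augmented fifteenth are the same chromatic distance.

Yes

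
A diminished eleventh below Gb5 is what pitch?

D4

The eleventh's letter: G down four letter names plus an octave → D.
A diminished eleventh spans 16 semitones, so from Gb5 the target pitch is D4.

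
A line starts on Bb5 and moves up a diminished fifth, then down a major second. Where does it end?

Bb5 up a diminished fifth → Fb6 (6 semitones).
A major second down from Fb6 is Ebb6.

Ebb6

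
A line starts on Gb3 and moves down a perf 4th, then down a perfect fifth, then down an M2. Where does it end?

Down a perfect fourth from Gb3: Db3 (5 semitones down).
A perfect fifth down from Db3 is Gb2.
Gb2 down a major second → Fb2 (2 semitones).

Fb2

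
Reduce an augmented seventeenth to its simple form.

Each octave removed subtracts seven from the number: 17 − 14 = 3.
That makes an augmented seventeenth a compound augmented third — 2 octaves plus an augmented third.

augmented third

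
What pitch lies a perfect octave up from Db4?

Db5

The letter stays D (same as the start), shifted an octave up.
Moving 12 semitones up from Db4 (the size of a perfect octave) reaches Db5.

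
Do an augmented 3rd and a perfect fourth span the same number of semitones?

Yes

An augmented third = 5 semitones = a perfect fourth; enharmonically equal.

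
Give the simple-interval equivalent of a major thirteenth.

Subtracting seven from the interval number removes an octave: 13 − 7 = 6.
So a major thirteenth is an octave plus a major sixth. The quality is unchanged.

major sixth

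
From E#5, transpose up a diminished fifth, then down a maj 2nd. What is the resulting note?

A5

Up a diminished fifth from E#5: B5 (6 semitones up).
A major second down from B5 is A5.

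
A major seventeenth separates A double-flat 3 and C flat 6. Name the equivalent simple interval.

major 3rd

Take out 2 octaves (14 from the number): 17 − 14 = 3.
So a major seventeenth is 2 octaves plus a major third. The quality is unchanged.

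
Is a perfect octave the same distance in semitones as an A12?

No

A perfect octave is 12 semitones but an augmented twelfth is 20 semitones — different sizes.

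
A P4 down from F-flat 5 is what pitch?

Counting four letter names down from F lands on C.
Moving 5 semitones down from Fb5 (the size of a perfect fourth) reaches Cb5.

C-flat 5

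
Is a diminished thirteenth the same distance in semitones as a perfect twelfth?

Yes

A diminished thirteenth spans 19 semitones, and a perfect twelfth also spans 19 semitones — they're enharmonic.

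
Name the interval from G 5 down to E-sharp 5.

Descending from G5 to E#5 is the same interval as ascending E#5 to G5.
E to G spans three letter names (E-F-G): a third.
The major third is 4 semitones; here we have 2, two semitones narrower: diminished.

diminished third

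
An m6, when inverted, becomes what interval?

Inverted interval numbers add to nine, so a sixth pairs with a third (6 + 3 = 9).
Quality inverts too: minor becomes major. That makes the inversion a major third.

major 3rd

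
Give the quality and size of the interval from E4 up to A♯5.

E to A spans four letter names (E-F-G-A), plus an octave: an eleventh.
A perfect eleventh would be 17 semitones; E4 to A#5 is 18, one semitone wider, so the interval is augmented.
(Equivalently, a compound augmented fourth: an augmented fourth plus an octave.)

augmented eleventh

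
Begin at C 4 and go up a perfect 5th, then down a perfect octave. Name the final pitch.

Up a perfect fifth from C4: G4 (7 semitones up).
G4 down a perfect octave → G3 (12 semitones).

G 3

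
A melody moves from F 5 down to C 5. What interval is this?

perfect fourth

Descending from F5 to C5 is the same interval as ascending C5 to F5.
C to F spans four letter names (C-D-E-F) — that makes it a fourth of some quality.
C5 to F5 is 5 semitones, matching the perfect fourth exactly, so the quality is perfect.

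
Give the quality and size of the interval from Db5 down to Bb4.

Descending from Db5 to Bb4 is the same interval as ascending Bb4 to Db5.
B to D spans three letter names (B-C-D) — that makes it a third of some quality.
At 3 semitones, Bb4→Db5 falls one short of a major third: minor.

minor 3rd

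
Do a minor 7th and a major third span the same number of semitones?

A minor seventh spans 10 semitones; a major third spans 4 semitones. They differ by 6.

No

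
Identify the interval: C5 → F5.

perfect fourth

C to F spans four letter names (C-D-E-F) — that makes it a fourth of some quality.
The perfect fourth spans 5 semitones, and C5 to F5 is exactly 5 semitones — so this is a perfect fourth.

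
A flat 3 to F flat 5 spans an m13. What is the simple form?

Each octave removed subtracts seven from the number: 13 − 7 = 6.
So a minor thirteenth is an octave plus a minor sixth. The quality is unchanged.

minor sixth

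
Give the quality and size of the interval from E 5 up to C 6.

minor sixth

E to C spans six letter names (E-F-G-A-B-C): a sixth.
A major sixth would be 9 semitones, but E5 to C6 is 8 — one semitone narrower, making it a minor sixth.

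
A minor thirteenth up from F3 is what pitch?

The thirteenth's letter: F up six letter names plus an octave → D.
Moving 20 semitones up from F3 (the size of a minor thirteenth) reaches Db5.

Db5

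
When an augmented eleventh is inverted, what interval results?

diminished 5th

First reduce the compound augmented eleventh to its simple form, an augmented fourth.
The rule of nine gives the new number: 9 − 4 = 5, so a fourth becomes a fifth.
The quality also flips — augmented becomes diminished — giving a diminished fifth.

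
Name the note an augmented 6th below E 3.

G flat 2

Counting six letter names down from E lands on G.
An augmented sixth is 10 semitones; 10 semitones down from E3 gives Gb2.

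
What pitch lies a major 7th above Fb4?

Eb5

The seventh takes the letter from F up to E.
A major seventh spans 11 semitones, so from Fb4 the target pitch is Eb5.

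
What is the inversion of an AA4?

Interval numbers invert to sum to nine: 4 + 5 = 9, so a fourth inverts to a fifth.
Quality inverts too: doubly augmented becomes doubly diminished. That makes the inversion a doubly diminished fifth.

doubly diminished fifth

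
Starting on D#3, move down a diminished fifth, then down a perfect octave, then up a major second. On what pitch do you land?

A##1

Down a diminished fifth from D#3: G##2 (6 semitones down).
A perfect octave down from G##2 is G##1.
G##1 up a major second → A##1 (2 semitones).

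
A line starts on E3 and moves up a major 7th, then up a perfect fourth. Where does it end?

G#4

E3 up a major seventh → D#4 (11 semitones).
D#4 up a perfect fourth → G#4 (5 semitones).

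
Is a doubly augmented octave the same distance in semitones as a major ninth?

Both span 14 semitones: a doubly augmented octave and a major ninth are the same chromatic distance.

Yes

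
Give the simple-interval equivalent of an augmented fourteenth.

Take out an octave (7 from the number): 14 − 7 = 7.
So an augmented fourteenth is an octave plus an augmented seventh. The quality is unchanged.

augmented 7th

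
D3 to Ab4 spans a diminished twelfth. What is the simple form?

diminished 5th

Each octave removed subtracts seven from the number: 12 − 7 = 5.
So a diminished twelfth is an octave plus a diminished fifth. The quality is unchanged.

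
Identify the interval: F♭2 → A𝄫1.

Descending from Fb2 to Abb1 is the same interval as ascending Abb1 to Fb2.
A to F spans six letter names (A-B-C-D-E-F) — that makes it a sixth of some quality.
Counting semitones, Abb1→Fb2 is 9, which is the major sixth.

M6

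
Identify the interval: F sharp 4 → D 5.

F to D spans six letter names (F-G-A-B-C-D): a sixth.
F#4 to D5 is 8 semitones, a half step short of the major sixth (9), so this is minor.

minor 6th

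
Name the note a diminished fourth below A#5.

The fourth takes the letter from A down to E.
Moving 4 semitones down from A#5 (the size of a diminished fourth) reaches E##5.

E##5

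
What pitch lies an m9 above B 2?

Counting two letter names plus an octave up from B lands on C.
A minor ninth is 13 semitones; 13 semitones up from B2 gives C4.

C 4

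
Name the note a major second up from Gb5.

Two letter names up from G: A.
A major second is 2 semitones; 2 semitones up from Gb5 gives Ab5.

Ab5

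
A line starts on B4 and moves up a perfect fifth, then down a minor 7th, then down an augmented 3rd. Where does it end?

B4 up a perfect fifth → F#5 (7 semitones).
F#5 down a minor seventh → G#4 (10 semitones).
An augmented third down from G#4 is Eb4.

Eb4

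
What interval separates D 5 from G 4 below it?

Descending from D5 to G4 is the same interval as ascending G4 to D5.
G to D spans five letter names (G-A-B-C-D), so the interval is some kind of fifth.
The perfect fifth spans 7 semitones, and G4 to D5 is exactly 7 semitones — so this is a perfect fifth.

P5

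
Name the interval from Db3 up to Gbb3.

diminished fourth

D to G spans four letter names (D-E-F-G), so the interval is some kind of fourth.
A perfect fourth would be 5 semitones; Db3 to Gbb3 is 4, one semitone narrower, so the interval is diminished.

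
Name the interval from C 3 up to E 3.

C to E spans three letter names (C-D-E): a third.
Counting semitones, C3→E3 is 4, which is the major third.

M3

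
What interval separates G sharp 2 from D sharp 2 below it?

Descending from G#2 to D#2 is the same interval as ascending D#2 to G#2.
D to G spans four letter names (D-E-F-G) — that makes it a fourth of some quality.
D#2 to G#2 is 5 semitones, matching the perfect fourth exactly, so the quality is perfect.

perfect fourth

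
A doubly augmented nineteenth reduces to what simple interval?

doubly augmented 5th

Subtracting seven from the interval number removes an octave: 19 − 14 = 5.
Quality carries through unchanged, so the simple form is a doubly augmented fifth.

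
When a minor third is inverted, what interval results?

M6

Inverted interval numbers add to nine, so a third pairs with a sixth (3 + 6 = 9).
The quality also flips — minor becomes major — giving a major sixth.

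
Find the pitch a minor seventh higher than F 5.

Counting seven letter names up from F lands on E.
Moving 10 semitones up from F5 (the size of a minor seventh) reaches Eb6.

E flat 6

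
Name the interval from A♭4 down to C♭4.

M6

Descending from Ab4 to Cb4 is the same interval as ascending Cb4 to Ab4.
C to A spans six letter names (C-D-E-F-G-A) — that makes it a sixth of some quality.
The major sixth spans 9 semitones, and Cb4 to Ab4 is exactly 9 semitones — so this is a major sixth.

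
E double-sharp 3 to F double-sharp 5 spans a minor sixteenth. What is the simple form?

minor second

Subtracting seven from the interval number removes an octave: 16 − 14 = 2.
That makes a minor sixteenth a compound minor second — 2 octaves plus a minor second.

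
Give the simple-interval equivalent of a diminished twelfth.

Each octave removed subtracts seven from the number: 12 − 7 = 5.
So a diminished twelfth is an octave plus a diminished fifth. The quality is unchanged.

diminished fifth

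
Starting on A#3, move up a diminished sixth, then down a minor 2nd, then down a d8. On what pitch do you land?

A#3 up a diminished sixth → F4 (7 semitones).
F4 down a minor second → E4 (1 semitone).
E4 down a diminished octave → E#3 (11 semitones).

E#3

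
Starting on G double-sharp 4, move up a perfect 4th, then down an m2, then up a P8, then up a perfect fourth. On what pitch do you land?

E double-sharp 6

Up a perfect fourth from G##4: C##5 (5 semitones up).
Down a minor second from C##5: B##4 (1 semitone down).
B##4 up a perfect octave → B##5 (12 semitones).
Up a perfect fourth from B##5: E##6 (5 semitones up).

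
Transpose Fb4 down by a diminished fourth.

C4

Counting four letter names down from F lands on C.
A diminished fourth is 4 semitones; 4 semitones down from Fb4 gives C4.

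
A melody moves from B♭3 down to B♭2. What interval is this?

P8

Descending from Bb3 to Bb2 is the same interval as ascending Bb2 to Bb3.
B to B is the same letter name, plus an octave, so the interval is some kind of octave.
Bb2 to Bb3 is 12 semitones, matching the perfect octave exactly, so the quality is perfect.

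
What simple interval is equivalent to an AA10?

Take out an octave (7 from the number): 10 − 7 = 3.
So a doubly augmented tenth is an octave plus a doubly augmented third. The quality is unchanged.

doubly augmented 3rd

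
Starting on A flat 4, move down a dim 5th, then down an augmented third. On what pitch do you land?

B double-flat 3

Down a diminished fifth from Ab4: D4 (6 semitones down).
An augmented third down from D4 is Bbb3.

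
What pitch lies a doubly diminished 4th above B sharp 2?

Counting four letter names up from B lands on E.
A doubly diminished fourth spans 3 semitones, so from B#2 the target pitch is Eb3.

E flat 3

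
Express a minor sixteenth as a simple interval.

m2

Take out 2 octaves (14 from the number): 16 − 14 = 2.
So a minor sixteenth is 2 octaves plus a minor second. The quality is unchanged.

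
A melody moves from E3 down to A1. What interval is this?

Descending from E3 to A1 is the same interval as ascending A1 to E3.
A to E spans five letter names (A-B-C-D-E), plus an octave — that makes it a twelfth of some quality.
The perfect twelfth spans 19 semitones, and A1 to E3 is exactly 19 semitones — so this is a perfect twelfth.
(Equivalently, a compound perfect fifth: a perfect fifth plus an octave.)

perfect 12th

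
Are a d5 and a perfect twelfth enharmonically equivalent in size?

No

6 semitones (diminished fifth) vs 19 semitones (perfect twelfth): not equal.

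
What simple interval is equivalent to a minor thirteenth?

minor 6th

Each octave removed subtracts seven from the number: 13 − 7 = 6.
That makes a minor thirteenth a compound minor sixth — an octave plus a minor sixth.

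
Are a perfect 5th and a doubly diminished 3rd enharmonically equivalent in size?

No

A perfect fifth is 7 semitones but a doubly diminished third is 1 semitone — different sizes.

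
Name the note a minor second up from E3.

F3

Counting two letter names up from E lands on F.
A minor second is 1 semitone; 1 semitone up from E3 gives F3.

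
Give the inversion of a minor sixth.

Inverted interval numbers add to nine, so a sixth pairs with a third (6 + 3 = 9).
Quality inverts too: minor becomes major. That makes the inversion a major third.

major 3rd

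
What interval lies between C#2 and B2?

C to B spans seven letter names (C-D-E-F-G-A-B), so the interval is some kind of seventh.
C#2 to B2 is 10 semitones, a half step short of the major seventh (11), so this is minor.

minor 7th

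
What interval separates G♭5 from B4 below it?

Descending from Gb5 to B4 is the same interval as ascending B4 to Gb5.
B to G spans six letter names (B-C-D-E-F-G), so the interval is some kind of sixth.
B4 to Gb5 spans 7 semitones — two semitones narrower than the major sixth (9) — giving a diminished sixth.

diminished sixth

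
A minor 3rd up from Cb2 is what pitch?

The third takes the letter from C up to E.
A minor third is 3 semitones; 3 semitones up from Cb2 gives Ebb2.

Ebb2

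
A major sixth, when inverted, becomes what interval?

minor third

Inverted interval numbers add to nine, so a sixth pairs with a third (6 + 3 = 9).
Quality inverts too: major becomes minor. That makes the inversion a minor third.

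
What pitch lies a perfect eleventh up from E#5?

A#6

Four letters up from E (plus an octave) reaches A.
A perfect eleventh is 17 semitones; 17 semitones up from E#5 gives A#6.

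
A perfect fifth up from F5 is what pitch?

Counting five letter names up from F lands on C.
A perfect fifth is 7 semitones; 7 semitones up from F5 gives C6.

C6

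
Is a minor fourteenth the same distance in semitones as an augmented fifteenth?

No

A minor fourteenth is 22 semitones but an augmented fifteenth is 25 semitones — different sizes.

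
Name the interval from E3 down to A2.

Descending from E3 to A2 is the same interval as ascending A2 to E3.
A to E spans five letter names (A-B-C-D-E), so the interval is some kind of fifth.
A2 to E3 is 7 semitones, matching the perfect fifth exactly, so the quality is perfect.

perfect fifth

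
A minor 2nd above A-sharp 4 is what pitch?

B 4

Two letter names up from A: B.
A minor second spans 1 semitone, so from A#4 the target pitch is B4.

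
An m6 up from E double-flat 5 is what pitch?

C double-flat 6

Counting six letter names up from E lands on C.
Moving 8 semitones up from Ebb5 (the size of a minor sixth) reaches Cbb6.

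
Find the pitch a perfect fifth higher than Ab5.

Counting five letter names up from A lands on E.
A perfect fifth spans 7 semitones, so from Ab5 the target pitch is Eb6.

Eb6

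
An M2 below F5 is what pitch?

The second takes the letter from F down to E.
A major second spans 2 semitones, so from F5 the target pitch is Eb5.

Eb5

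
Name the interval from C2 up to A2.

C to A spans six letter names (C-D-E-F-G-A) — that makes it a sixth of some quality.
The major sixth spans 9 semitones, and C2 to A2 is exactly 9 semitones — so this is a major sixth.

major sixth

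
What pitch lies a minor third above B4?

D5

Three letter names up from B: D.
A minor third is 3 semitones; 3 semitones up from B4 gives D5.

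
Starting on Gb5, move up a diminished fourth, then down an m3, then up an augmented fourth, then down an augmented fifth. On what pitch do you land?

A diminished fourth up from Gb5 is Cbb6.
Down a minor third from Cbb6: Abb5 (3 semitones down).
Up an augmented fourth from Abb5: Db6 (6 semitones up).
Db6 down an augmented fifth → Gbb5 (8 semitones).

Gbb5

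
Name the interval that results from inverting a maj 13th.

minor third

First reduce the compound major thirteenth to its simple form, a major sixth.
Inverted interval numbers add to nine, so a sixth pairs with a third (6 + 3 = 9).
The quality also flips — major becomes minor — giving a minor third.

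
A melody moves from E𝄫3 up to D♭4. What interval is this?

major seventh

E to D spans seven letter names (E-F-G-A-B-C-D), so the interval is some kind of seventh.
Ebb3 to Db4 is 11 semitones, matching the major seventh exactly, so the quality is major.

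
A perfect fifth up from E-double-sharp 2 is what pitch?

Counting five letter names up from E lands on B.
A perfect fifth spans 7 semitones, so from E##2 the target pitch is B##2.

B-double-sharp 2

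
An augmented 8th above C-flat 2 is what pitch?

C 3

For an octave the letter name doesn't change: still C, an octave up.
An augmented octave spans 13 semitones, so from Cb2 the target pitch is C3.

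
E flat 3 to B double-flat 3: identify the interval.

E to B spans five letter names (E-F-G-A-B): a fifth.
Eb3 to Bbb3 spans 6 semitones — one semitone narrower than the perfect fifth (7) — giving a diminished fifth.

diminished fifth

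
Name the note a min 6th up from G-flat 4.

Counting six letter names up from G lands on E.
Moving 8 semitones up from Gb4 (the size of a minor sixth) reaches Ebb5.

E-double-flat 5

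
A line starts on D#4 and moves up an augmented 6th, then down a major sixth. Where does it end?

D#4 up an augmented sixth → B##4 (10 semitones).
Down a major sixth from B##4: D##4 (9 semitones down).

D##4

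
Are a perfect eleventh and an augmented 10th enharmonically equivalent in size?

Yes

Both span 17 semitones: a perfect eleventh and an augmented tenth are the same chromatic distance.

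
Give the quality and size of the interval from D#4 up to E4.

D to E spans two letter names (D-E) — that makes it a second of some quality.
A major second would be 2 semitones, but D#4 to E4 is 1 — one semitone narrower, making it a minor second.

minor 2nd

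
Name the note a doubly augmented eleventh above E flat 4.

Counting four letter names plus an octave up from E lands on A.
Moving 19 semitones up from Eb4 (the size of a doubly augmented eleventh) reaches A#5.

A sharp 5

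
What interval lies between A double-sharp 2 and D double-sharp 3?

perfect fourth

A to D spans four letter names (A-B-C-D) — that makes it a fourth of some quality.
The perfect fourth spans 5 semitones, and A##2 to D##3 is exactly 5 semitones — so this is a perfect fourth.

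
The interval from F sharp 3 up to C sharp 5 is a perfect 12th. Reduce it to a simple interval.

perfect 5th

Each octave removed subtracts seven from the number: 12 − 7 = 5.
So a perfect twelfth is an octave plus a perfect fifth. The quality is unchanged.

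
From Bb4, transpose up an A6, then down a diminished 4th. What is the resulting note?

D##5

An augmented sixth up from Bb4 is G#5.
G#5 down a diminished fourth → D##5 (4 semitones).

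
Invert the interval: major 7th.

minor second

The rule of nine gives the new number: 9 − 7 = 2, so a seventh becomes a second.
And major becomes minor under inversion, so we get a minor second.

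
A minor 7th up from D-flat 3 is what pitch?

C-flat 4

The seventh takes the letter from D up to C.
Moving 10 semitones up from Db3 (the size of a minor seventh) reaches Cb4.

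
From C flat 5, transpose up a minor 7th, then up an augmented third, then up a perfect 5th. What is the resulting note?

A minor seventh up from Cb5 is Bbb5.
Bbb5 up an augmented third → D6 (5 semitones).
D6 up a perfect fifth → A6 (7 semitones).

A 6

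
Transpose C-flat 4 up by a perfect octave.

C-flat 5

For an octave the letter name doesn't change: still C, an octave up.
A perfect octave spans 12 semitones, so from Cb4 the target pitch is Cb5.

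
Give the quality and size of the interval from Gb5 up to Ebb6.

minor 6th

G to E spans six letter names (G-A-B-C-D-E): a sixth.
Gb5 to Ebb6 is 8 semitones, a half step short of the major sixth (9), so this is minor.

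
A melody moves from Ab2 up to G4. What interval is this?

major fourteenth

A to G spans seven letter names (A-B-C-D-E-F-G), plus an octave, so the interval is some kind of fourteenth.
Ab2 to G4 is 23 semitones, matching the major fourteenth exactly, so the quality is major.
(Equivalently, a compound major seventh: a major seventh plus an octave.)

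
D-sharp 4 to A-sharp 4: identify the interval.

D to A spans five letter names (D-E-F-G-A), so the interval is some kind of fifth.
Counting semitones, D#4→A#4 is 7, which is the perfect fifth.

P5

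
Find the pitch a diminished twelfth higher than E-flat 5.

The twelfth's letter: E up five letter names plus an octave → B.
A diminished twelfth spans 18 semitones, so from Eb5 the target pitch is Bbb6.

B-double-flat 6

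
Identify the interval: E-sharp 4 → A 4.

diminished fourth

E to A spans four letter names (E-F-G-A), so the interval is some kind of fourth.
A perfect fourth would be 5 semitones; E#4 to A4 is 4, one semitone narrower, so the interval is diminished.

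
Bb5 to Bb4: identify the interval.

P8

Descending from Bb5 to Bb4 is the same interval as ascending Bb4 to Bb5.
B to B is the same letter name, plus an octave — that makes it an octave of some quality.
Bb4 to Bb5 is 12 semitones, matching the perfect octave exactly, so the quality is perfect.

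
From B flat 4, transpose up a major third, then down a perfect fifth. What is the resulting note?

Up a major third from Bb4: D5 (4 semitones up).
D5 down a perfect fifth → G4 (7 semitones).

G 4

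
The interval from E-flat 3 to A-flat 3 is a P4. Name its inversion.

P5

The rule of nine gives the new number: 9 − 4 = 5, so a fourth becomes a fifth.
And perfect stays perfect under inversion, so we get a perfect fifth.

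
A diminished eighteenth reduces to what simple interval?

Take out 2 octaves (14 from the number): 18 − 14 = 4.
That makes a diminished eighteenth a compound diminished fourth — 2 octaves plus a diminished fourth.

diminished 4th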